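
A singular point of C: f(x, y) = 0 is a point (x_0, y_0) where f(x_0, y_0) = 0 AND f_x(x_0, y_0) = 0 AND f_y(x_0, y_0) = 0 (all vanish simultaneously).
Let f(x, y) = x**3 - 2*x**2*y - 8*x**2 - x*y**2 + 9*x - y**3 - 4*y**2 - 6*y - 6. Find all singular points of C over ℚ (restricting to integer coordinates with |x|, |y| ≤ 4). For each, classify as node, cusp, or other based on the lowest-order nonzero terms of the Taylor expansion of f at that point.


Singular points: {(1, -2)}; classification: node.

Compute partial derivatives:
  f_x = 3*x**2 - 4*x*y - 16*x - y**2 + 9.
  f_y = -2*x**2 - 2*x*y - 3*y**2 - 8*y - 6.
Scan x_0 ∈ {−4, ..., 4}. For each x_0, f_y(x_0, y) is a polynomial in y; find its integer roots y ∈ {−4, ..., 4}, then test f_x and f at those candidates.
  x = -4: f_y(-4, y) = -3*y**2 - 38; no integer root y with |y| ≤ 4.
  x = -3: f_y(-3, y) = -3*y**2 - 2*y - 24; no integer root y with |y| ≤ 4.
  x = -2: f_y(-2, y) = -3*y**2 - 4*y - 14; no integer root y with |y| ≤ 4.
  x = -1: f_y(-1, y) = -3*y**2 - 6*y - 8; no integer root y with |y| ≤ 4.
  x = 0: f_y(0, y) = -3*y**2 - 8*y - 6; no integer root y with |y| ≤ 4.
  x = 1: f_y(1, y) = -3*y**2 - 10*y - 8; vanishes at y ∈ {-2}. (1, -2): f_x = 0, f = 0 — SINGULAR.
  x = 2: f_y(2, y) = -3*y**2 - 12*y - 14; no integer root y with |y| ≤ 4.
  x = 3: f_y(3, y) = -3*y**2 - 14*y - 24; no integer root y with |y| ≤ 4.
  x = 4: f_y(4, y) = -3*y**2 - 16*y - 38; no integer root y with |y| ≤ 4.
Only singular point on the grid: (1, -2).
Classify: substitute x = 1 + u, y = -2 + v and expand: f = u**3 - 2*u**2*v - u**2 - u*v**2 - v**3 + v**2.
No constant or linear terms (consistent with a singular point). Quadratic part: -u**2 + v**2. Cubic part: u**3 - 2*u**2*v - u*v**2 - v**3.
The quadratic part v**2 - u**2 = (v − u)(v + u) splits into two distinct linear factors, so there are two distinct tangent lines y − -2 = ±(x − 1) — this is a node (ordinary double point).
Classification: node.


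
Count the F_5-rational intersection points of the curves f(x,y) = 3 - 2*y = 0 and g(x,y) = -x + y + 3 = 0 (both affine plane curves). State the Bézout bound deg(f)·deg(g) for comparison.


Common zeros: {(2, 4)}; count = 1; Bézout bound = 1.

deg(f) = 1, deg(g) = 1, so Bézout bound = 1.
Scan x ∈ F_5. For each x, list the y ∈ F_5 with f(x, y) ≡ 0 and those with g(x, y) ≡ 0 (mod 5); the common zeros in that column are the intersection.
  x = 0: f ≡ 0 at y ∈ {4}; g ≡ 0 at y ∈ {2}; common: ∅.
  x = 1: f ≡ 0 at y ∈ {4}; g ≡ 0 at y ∈ {3}; common: ∅.
  x = 2: f ≡ 0 at y ∈ {4}; g ≡ 0 at y ∈ {4}; common: {4}.
  x = 3: f ≡ 0 at y ∈ {4}; g ≡ 0 at y ∈ {0}; common: ∅.
  x = 4: f ≡ 0 at y ∈ {4}; g ≡ 0 at y ∈ {1}; common: ∅.
Collecting: common zeros = {(2, 4)}, so the count is 1.
Comparison with the Bézout bound: 1 ≤ 1 = deg(f)·deg(g), as expected for curves with no common component (the bound is attained).


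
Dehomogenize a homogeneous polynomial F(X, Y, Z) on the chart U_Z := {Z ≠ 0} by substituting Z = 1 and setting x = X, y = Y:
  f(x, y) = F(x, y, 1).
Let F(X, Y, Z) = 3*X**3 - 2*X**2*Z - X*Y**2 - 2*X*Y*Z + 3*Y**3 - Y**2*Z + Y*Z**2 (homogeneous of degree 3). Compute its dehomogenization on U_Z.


f(x, y) = 3*x**3 - 2*x**2 - x*y**2 - 2*x*y + 3*y**3 - y**2 + y

On U_Z we set Z = 1. Each monomial c·X^i·Y^j·Z^k in F becomes c·x^i·y^j·1^k = c·x^i·y^j.
Substituting Z = 1: F(X, Y, 1) = 3*x**3 - 2*x**2 - x*y**2 - 2*x*y + 3*y**3 - y**2 + y.
Note: deg(f) ≤ deg(F) = 3; strict inequality happens when F is divisible by Z (lost terms).


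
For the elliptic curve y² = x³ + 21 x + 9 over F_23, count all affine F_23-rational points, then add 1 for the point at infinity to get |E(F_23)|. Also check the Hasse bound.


Affine points = {(0, 3), (0, 20), (1, 10), (1, 13), (2, 6), (2, 17), (5, 3), (5, 20), (6, 11), (6, 12), (7, 4), (7, 19), (10, 0), (13, 8), (13, 15), (16, 5), (16, 18), (17, 9), (17, 14), (18, 3), (18, 20)}; affine count = 21; |E(F_23)| = 22.

Discriminant check: Δ ∝ 4a³ + 27b² = 4·21³ + 27·9² = 4·9261 + 27·81 ≡ 16 (mod 23). Nonzero ⇒ E is nonsingular.
For each x ∈ F_23, compute rhs = x³ + 21·x + 9 mod 23, then count y ∈ F_23 with y² ≡ rhs.
  x = 0: rhs = 9, matching y values: 3, 20 (2 points).
  x = 1: rhs = 8, matching y values: 10, 13 (2 points).
  x = 2: rhs = 13, matching y values: 6, 17 (2 points).
  x = 3: rhs = 7, matching y values: none (0 points).
  x = 4: rhs = 19, matching y values: none (0 points).
  x = 5: rhs = 9, matching y values: 3, 20 (2 points).
  x = 6: rhs = 6, matching y values: 11, 12 (2 points).
  x = 7: rhs = 16, matching y values: 4, 19 (2 points).
  x = 8: rhs = 22, matching y values: none (0 points).
  x = 9: rhs = 7, matching y values: none (0 points).
  x = 10: rhs = 0, matching y values: 0 (1 points).
  x = 11: rhs = 7, matching y values: none (0 points).
  x = 12: rhs = 11, matching y values: none (0 points).
  x = 13: rhs = 18, matching y values: 8, 15 (2 points).
  x = 14: rhs = 11, matching y values: none (0 points).
  x = 15: rhs = 19, matching y values: none (0 points).
  x = 16: rhs = 2, matching y values: 5, 18 (2 points).
  x = 17: rhs = 12, matching y values: 9, 14 (2 points).
  x = 18: rhs = 9, matching y values: 3, 20 (2 points).
  x = 19: rhs = 22, matching y values: none (0 points).
  x = 20: rhs = 11, matching y values: none (0 points).
  x = 21: rhs = 5, matching y values: none (0 points).
  x = 22: rhs = 10, matching y values: none (0 points).
Total affine count: 21.
Full point count |E(F_23)| = 21 + 1 = 22.
Hasse bound: |22 − (23+1)| = |-2| = 2 ≤ 2√23 ≈ 9.5917 ✓.


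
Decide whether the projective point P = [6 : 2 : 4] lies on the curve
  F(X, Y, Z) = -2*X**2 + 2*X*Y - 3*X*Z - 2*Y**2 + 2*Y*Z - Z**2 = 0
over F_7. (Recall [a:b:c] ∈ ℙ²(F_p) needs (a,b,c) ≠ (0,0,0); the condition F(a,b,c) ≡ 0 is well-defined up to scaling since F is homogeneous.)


F(6,2,4) ≡ 5 (mod 7); P is NOT on the curve.

Evaluate F(6, 2, 4) term-by-term (mod 7).
  -2*X**2 ↦ -2·36·1·1 = -72
  2*X*Y ↦ 2·6·2·1 = 24
  -3*X*Z ↦ -3·6·1·4 = -72
  -2*Y**2 ↦ -2·1·4·1 = -8
  2*Y*Z ↦ 2·1·2·4 = 16
  -Z**2 ↦ -1·1·1·16 = -16
Sum: F(6, 2, 4) = (-72) + (24) + (-72) + (-8) + (16) + (-16) = -128.
Reducing mod 7: -128 ≡ 5 (mod 7).
Since F(a, b, c) ≡ 5 ≠ 0 (mod 7), P does NOT lie on the curve.


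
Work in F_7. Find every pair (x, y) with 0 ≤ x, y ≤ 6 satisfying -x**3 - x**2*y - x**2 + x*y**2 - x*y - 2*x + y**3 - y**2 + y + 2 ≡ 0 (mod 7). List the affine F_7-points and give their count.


Affine F_7-points: {(2, 0), (2, 3), (3, 3), (3, 6), (5, 1), (5, 3), (5, 6), (6, 5), (6, 6)}; count = 9.

For each of the 49 pairs (x, y) ∈ F_7², evaluate f(x, y) mod 7. Record the zeros.
  x = 0: [0↦2, 1↦3, 2↦1, 3↦2, 4↦5, 5↦2, 6↦6]  zeros at y ∈ ∅
  x = 1: [0↦5, 1↦5, 2↦4, 3↦1, 4↦2, 5↦6, 6↦5]  zeros at y ∈ ∅
  x = 2: [0↦0, 1↦4, 2↦2, 3↦0, 4↦4, 5↦6, 6↦5]  zeros at y ∈ {0, 3}
  x = 3: [0↦2, 1↦1, 2↦3, 3↦0, 4↦5, 5↦3, 6↦0]  zeros at y ∈ {3, 6}
  x = 4: [0↦5, 1↦4, 2↦1, 3↦2, 4↦6, 5↦5, 6↦5]  zeros at y ∈ ∅
  x = 5: [0↦3, 1↦0, 2↦4, 3↦0, 4↦1, 5↦6, 6↦0]  zeros at y ∈ {1, 3, 6}
  x = 6: [0↦4, 1↦4, 2↦6, 3↦2, 4↦5, 5↦0, 6↦0]  zeros at y ∈ {5, 6}
Collecting zeros: affine points = {(2, 0), (2, 3), (3, 3), (3, 6), (5, 1), (5, 3), (5, 6), (6, 5), (6, 6)}.
Total count |C(F_7)_aff| = 9.


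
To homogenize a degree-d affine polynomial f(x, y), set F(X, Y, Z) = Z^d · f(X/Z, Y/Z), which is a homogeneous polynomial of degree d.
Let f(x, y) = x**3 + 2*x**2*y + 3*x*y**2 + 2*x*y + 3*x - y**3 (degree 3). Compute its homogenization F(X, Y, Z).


F(X, Y, Z) = X**3 + 2*X**2*Y + 3*X*Y**2 + 2*X*Y*Z + 3*X*Z**2 - Y**3

deg(f) = 3.
Substitute x = X/Z, y = Y/Z into f, then multiply by Z^3.
  monomial 1·x^3·y^0 ↦ 1·X^3·Y^0·Z^0.
  monomial 2·x^2·y^1 ↦ 2·X^2·Y^1·Z^0.
  monomial 3·x^1·y^2 ↦ 3·X^1·Y^2·Z^0.
  monomial 2·x^1·y^1 ↦ 2·X^1·Y^1·Z^1.
  monomial 3·x^1·y^0 ↦ 3·X^1·Y^0·Z^2.
  monomial -1·x^0·y^3 ↦ -1·X^0·Y^3·Z^0.
Collecting: F(X, Y, Z) = X**3 + 2*X**2*Y + 3*X*Y**2 + 2*X*Y*Z + 3*X*Z**2 - Y**3.


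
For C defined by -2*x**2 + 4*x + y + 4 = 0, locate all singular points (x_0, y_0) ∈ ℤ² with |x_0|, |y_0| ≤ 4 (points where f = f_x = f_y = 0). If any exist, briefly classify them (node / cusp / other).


No singular points in the scanned grid; C is smooth there.

Compute partial derivatives:
  f_x = 4 - 4*x.
  f_y = 1.
f_y = 1 is a nonzero constant, so f_y never vanishes: no point (x, y) can satisfy f = f_x = f_y = 0. In particular no (x, y) ∈ {−4, ..., 4}² is singular; the curve is smooth.


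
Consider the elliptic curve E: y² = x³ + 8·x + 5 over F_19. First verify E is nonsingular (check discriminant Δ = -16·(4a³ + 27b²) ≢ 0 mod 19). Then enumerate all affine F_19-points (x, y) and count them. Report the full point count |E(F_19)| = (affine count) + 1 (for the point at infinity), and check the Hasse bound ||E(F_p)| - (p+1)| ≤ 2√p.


Affine points = {(0, 9), (0, 10), (4, 5), (4, 14), (7, 9), (7, 10), (8, 7), (8, 12), (12, 9), (12, 10), (13, 8), (13, 11), (14, 7), (14, 12), (15, 2), (15, 17), (16, 7), (16, 12), (17, 0)}; affine count = 19; |E(F_19)| = 20.

Discriminant check: Δ ∝ 4a³ + 27b² = 4·8³ + 27·5² = 4·512 + 27·25 ≡ 6 (mod 19). Nonzero ⇒ E is nonsingular.
For each x ∈ F_19, compute rhs = x³ + 8·x + 5 mod 19, then count y ∈ F_19 with y² ≡ rhs.
  x = 0: rhs = 5, matching y values: 9, 10 (2 points).
  x = 1: rhs = 14, matching y values: none (0 points).
  x = 2: rhs = 10, matching y values: none (0 points).
  x = 3: rhs = 18, matching y values: none (0 points).
  x = 4: rhs = 6, matching y values: 5, 14 (2 points).
  x = 5: rhs = 18, matching y values: none (0 points).
  x = 6: rhs = 3, matching y values: none (0 points).
  x = 7: rhs = 5, matching y values: 9, 10 (2 points).
  x = 8: rhs = 11, matching y values: 7, 12 (2 points).
  x = 9: rhs = 8, matching y values: none (0 points).
  x = 10: rhs = 2, matching y values: none (0 points).
  x = 11: rhs = 18, matching y values: none (0 points).
  x = 12: rhs = 5, matching y values: 9, 10 (2 points).
  x = 13: rhs = 7, matching y values: 8, 11 (2 points).
  x = 14: rhs = 11, matching y values: 7, 12 (2 points).
  x = 15: rhs = 4, matching y values: 2, 17 (2 points).
  x = 16: rhs = 11, matching y values: 7, 12 (2 points).
  x = 17: rhs = 0, matching y values: 0 (1 points).
  x = 18: rhs = 15, matching y values: none (0 points).
Total affine count: 19.
Full point count |E(F_19)| = 19 + 1 = 20.
Hasse bound: |20 − (19+1)| = |0| = 0 ≤ 2√19 ≈ 8.7178 ✓.


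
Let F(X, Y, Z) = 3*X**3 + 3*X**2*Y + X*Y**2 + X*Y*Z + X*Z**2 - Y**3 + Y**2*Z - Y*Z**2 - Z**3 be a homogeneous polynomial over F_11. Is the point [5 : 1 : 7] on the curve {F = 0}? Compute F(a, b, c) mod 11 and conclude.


F(5,1,7) ≡ 8 (mod 11); P is NOT on the curve.

Evaluate F(5, 1, 7) term-by-term (mod 11).
  3*X**3 ↦ 3·125·1·1 = 375
  3*X**2*Y ↦ 3·25·1·1 = 75
  X*Y**2 ↦ 1·5·1·1 = 5
  X*Y*Z ↦ 1·5·1·7 = 35
  X*Z**2 ↦ 1·5·1·49 = 245
  -Y**3 ↦ -1·1·1·1 = -1
  Y**2*Z ↦ 1·1·1·7 = 7
  -Y*Z**2 ↦ -1·1·1·49 = -49
  -Z**3 ↦ -1·1·1·343 = -343
Sum: F(5, 1, 7) = (375) + (75) + (5) + (35) + (245) + (-1) + (7) + (-49) + (-343) = 349.
Reducing mod 11: 349 ≡ 8 (mod 11).
Since F(a, b, c) ≡ 8 ≠ 0 (mod 11), P does NOT lie on the curve.


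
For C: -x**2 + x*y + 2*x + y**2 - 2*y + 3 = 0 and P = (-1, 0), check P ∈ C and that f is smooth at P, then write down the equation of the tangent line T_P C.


Tangent line at P: 4*x - 3*y + 4 = 0.

Step 1: f(-1, 0) = 0, so P lies on C.
Step 2: partial derivatives
  f_x(x, y) = -2*x + y + 2, f_y(x, y) = x + 2*y - 2.
  f_x(P) = 4, f_y(P) = -3 (gradient nonzero, so P is smooth).
Step 3: tangent line at P: 4·(x − -1) + -3·(y − 0) = 0.
Expanding: 4*x - 3*y + 4 = 0.


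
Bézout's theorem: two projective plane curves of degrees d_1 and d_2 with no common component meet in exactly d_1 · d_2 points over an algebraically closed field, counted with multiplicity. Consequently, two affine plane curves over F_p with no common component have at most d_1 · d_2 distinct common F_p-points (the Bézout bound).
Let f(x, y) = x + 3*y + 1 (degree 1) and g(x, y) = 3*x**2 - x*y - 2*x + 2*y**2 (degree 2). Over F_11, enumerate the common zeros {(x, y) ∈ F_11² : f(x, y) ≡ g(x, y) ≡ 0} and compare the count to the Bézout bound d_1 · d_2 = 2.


Common zeros: ∅; count = 0; Bézout bound = 2.

deg(f) = 1, deg(g) = 2, so Bézout bound = 2.
Scan x ∈ F_11. For each x, list the y ∈ F_11 with f(x, y) ≡ 0 and those with g(x, y) ≡ 0 (mod 11); the common zeros in that column are the intersection.
  x = 0: f ≡ 0 at y ∈ {7}; g ≡ 0 at y ∈ {0}; common: ∅.
  x = 1: f ≡ 0 at y ∈ {3}; g ≡ 0 at y ∈ {8, 9}; common: ∅.
  x = 2: f ≡ 0 at y ∈ {10}; g ≡ 0 at y ∈ ∅; common: ∅.
  x = 3: f ≡ 0 at y ∈ {6}; g ≡ 0 at y ∈ ∅; common: ∅.
  x = 4: f ≡ 0 at y ∈ {2}; g ≡ 0 at y ∈ {6, 7}; common: ∅.
  x = 5: f ≡ 0 at y ∈ {9}; g ≡ 0 at y ∈ {4}; common: ∅.
  x = 6: f ≡ 0 at y ∈ {5}; g ≡ 0 at y ∈ {6, 8}; common: ∅.
  x = 7: f ≡ 0 at y ∈ {1}; g ≡ 0 at y ∈ ∅; common: ∅.
  x = 8: f ≡ 0 at y ∈ {8}; g ≡ 0 at y ∈ {0, 4}; common: ∅.
  x = 9: f ≡ 0 at y ∈ {4}; g ≡ 0 at y ∈ ∅; common: ∅.
  x = 10: f ≡ 0 at y ∈ {0}; g ≡ 0 at y ∈ {7, 9}; common: ∅.
Collecting: common zeros = ∅, so the count is 0.
Comparison with the Bézout bound: 0 ≤ 2 = deg(f)·deg(g), as expected for curves with no common component (the affine F_11-count falls short of the bound because intersections may lie at infinity, over extension fields, or carry multiplicity).


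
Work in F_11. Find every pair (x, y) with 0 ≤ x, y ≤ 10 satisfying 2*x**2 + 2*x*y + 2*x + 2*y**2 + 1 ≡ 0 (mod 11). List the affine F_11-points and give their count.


Affine F_11-points: {(0, 4), (0, 7), (2, 10), (3, 1), (3, 7), (4, 9), (6, 1), (6, 4), (8, 5), (8, 9), (9, 3), (9, 10)}; count = 12.

For each of the 121 pairs (x, y) ∈ F_11², evaluate f(x, y) mod 11. Record the zeros.
  x = 0: [0↦1, 1↦3, 2↦9, 3↦8, 4↦0, 5↦7, 6↦7, 7↦0, 8↦8, 9↦9, 10↦3]  zeros at y ∈ {4, 7}
  x = 1: [0↦5, 1↦9, 2↦6, 3↦7, 4↦1, 5↦10, 6↦1, 7↦7, 8↦6, 9↦9, 10↦5]  zeros at y ∈ ∅
  x = 2: [0↦2, 1↦8, 2↦7, 3↦10, 4↦6, 5↦6, 6↦10, 7↦7, 8↦8, 9↦2, 10↦0]  zeros at y ∈ {10}
  x = 3: [0↦3, 1↦0, 2↦1, 3↦6, 4↦4, 5↦6, 6↦1, 7↦0, 8↦3, 9↦10, 10↦10]  zeros at y ∈ {1, 7}
  x = 4: [0↦8, 1↦7, 2↦10, 3↦6, 4↦6, 5↦10, 6↦7, 7↦8, 8↦2, 9↦0, 10↦2]  zeros at y ∈ {9}
  x = 5: [0↦6, 1↦7, 2↦1, 3↦10, 4↦1, 5↦7, 6↦6, 7↦9, 8↦5, 9↦5, 10↦9]  zeros at y ∈ ∅
  x = 6: [0↦8, 1↦0, 2↦7, 3↦7, 4↦0, 5↦8, 6↦9, 7↦3, 8↦1, 9↦3, 10↦9]  zeros at y ∈ {1, 4}
  x = 7: [0↦3, 1↦8, 2↦6, 3↦8, 4↦3, 5↦2, 6↦5, 7↦1, 8↦1, 9↦5, 10↦2]  zeros at y ∈ ∅
  x = 8: [0↦2, 1↦9, 2↦9, 3↦2, 4↦10, 5↦0, 6↦5, 7↦3, 8↦5, 9↦0, 10↦10]  zeros at y ∈ {5, 9}
  x = 9: [0↦5, 1↦3, 2↦5, 3↦0, 4↦10, 5↦2, 6↦9, 7↦9, 8↦2, 9↦10, 10↦0]  zeros at y ∈ {3, 10}
  x = 10: [0↦1, 1↦1, 2↦5, 3↦2, 4↦3, 5↦8, 6↦6, 7↦8, 8↦3, 9↦2, 10↦5]  zeros at y ∈ ∅
Collecting zeros: affine points = {(0, 4), (0, 7), (2, 10), (3, 1), (3, 7), (4, 9), (6, 1), (6, 4), (8, 5), (8, 9), (9, 3), (9, 10)}.
Total count |C(F_11)_aff| = 12.


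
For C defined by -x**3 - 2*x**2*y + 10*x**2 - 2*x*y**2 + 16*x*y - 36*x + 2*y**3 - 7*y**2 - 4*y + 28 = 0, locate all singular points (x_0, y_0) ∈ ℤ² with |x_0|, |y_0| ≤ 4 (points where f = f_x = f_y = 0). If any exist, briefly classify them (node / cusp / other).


Singular points: {(2, 2)}; classification: cusp.

Compute partial derivatives:
  f_x = -3*x**2 - 4*x*y + 20*x - 2*y**2 + 16*y - 36.
  f_y = -2*x**2 - 4*x*y + 16*x + 6*y**2 - 14*y - 4.
Scan x_0 ∈ {−4, ..., 4}. For each x_0, f_y(x_0, y) is a polynomial in y; find its integer roots y ∈ {−4, ..., 4}, then test f_x and f at those candidates.
  x = -4: f_y(-4, y) = 6*y**2 + 2*y - 100; no integer root y with |y| ≤ 4.
  x = -3: f_y(-3, y) = 6*y**2 - 2*y - 70; no integer root y with |y| ≤ 4.
  x = -2: f_y(-2, y) = 6*y**2 - 6*y - 44; no integer root y with |y| ≤ 4.
  x = -1: f_y(-1, y) = 6*y**2 - 10*y - 22; no integer root y with |y| ≤ 4.
  x = 0: f_y(0, y) = 6*y**2 - 14*y - 4; no integer root y with |y| ≤ 4.
  x = 1: f_y(1, y) = 6*y**2 - 18*y + 10; no integer root y with |y| ≤ 4.
  x = 2: f_y(2, y) = 6*y**2 - 22*y + 20; vanishes at y ∈ {2}. (2, 2): f_x = 0, f = 0 — SINGULAR.
  x = 3: f_y(3, y) = 6*y**2 - 26*y + 26; no integer root y with |y| ≤ 4.
  x = 4: f_y(4, y) = 6*y**2 - 30*y + 28; no integer root y with |y| ≤ 4.
Only singular point on the grid: (2, 2).
Classify: substitute x = 2 + u, y = 2 + v and expand: f = -u**3 - 2*u**2*v - 2*u*v**2 + 2*v**3 + v**2.
No constant or linear terms (consistent with a singular point). Quadratic part: v**2. Cubic part: -u**3 - 2*u**2*v - 2*u*v**2 + 2*v**3.
The quadratic part v**2 is a perfect square, so there is a single (double) tangent line v = 0, i.e. y = 2. Restricting the cubic part to that line (v = 0) leaves -u**3 ≠ 0, so f is not divisible by v and the branch is v² ≈ u**3 to lowest order — this is a cusp.
Classification: cusp.


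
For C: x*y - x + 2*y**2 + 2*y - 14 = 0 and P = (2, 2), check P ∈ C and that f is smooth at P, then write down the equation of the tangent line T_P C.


Tangent line at P: x + 12*y - 26 = 0.

Step 1: f(2, 2) = 0, so P lies on C.
Step 2: partial derivatives
  f_x(x, y) = y - 1, f_y(x, y) = x + 4*y + 2.
  f_x(P) = 1, f_y(P) = 12 (gradient nonzero, so P is smooth).
Step 3: tangent line at P: 1·(x − 2) + 12·(y − 2) = 0.
Expanding: x + 12*y - 26 = 0.


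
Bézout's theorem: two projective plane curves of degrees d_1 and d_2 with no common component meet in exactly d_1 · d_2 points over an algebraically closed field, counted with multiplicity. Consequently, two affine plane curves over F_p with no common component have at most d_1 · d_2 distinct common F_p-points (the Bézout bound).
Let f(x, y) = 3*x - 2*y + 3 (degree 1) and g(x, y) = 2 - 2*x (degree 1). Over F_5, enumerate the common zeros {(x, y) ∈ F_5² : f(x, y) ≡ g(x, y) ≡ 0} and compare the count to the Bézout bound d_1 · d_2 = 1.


Common zeros: {(1, 3)}; count = 1; Bézout bound = 1.

deg(f) = 1, deg(g) = 1, so Bézout bound = 1.
Scan x ∈ F_5. For each x, list the y ∈ F_5 with f(x, y) ≡ 0 and those with g(x, y) ≡ 0 (mod 5); the common zeros in that column are the intersection.
  x = 0: f ≡ 0 at y ∈ {4}; g ≡ 0 at y ∈ ∅; common: ∅.
  x = 1: f ≡ 0 at y ∈ {3}; g ≡ 0 at y ∈ {0, 1, 2, 3, 4}; common: {3}.
  x = 2: f ≡ 0 at y ∈ {2}; g ≡ 0 at y ∈ ∅; common: ∅.
  x = 3: f ≡ 0 at y ∈ {1}; g ≡ 0 at y ∈ ∅; common: ∅.
  x = 4: f ≡ 0 at y ∈ {0}; g ≡ 0 at y ∈ ∅; common: ∅.
Collecting: common zeros = {(1, 3)}, so the count is 1.
Comparison with the Bézout bound: 1 ≤ 1 = deg(f)·deg(g), as expected for curves with no common component (the bound is attained).


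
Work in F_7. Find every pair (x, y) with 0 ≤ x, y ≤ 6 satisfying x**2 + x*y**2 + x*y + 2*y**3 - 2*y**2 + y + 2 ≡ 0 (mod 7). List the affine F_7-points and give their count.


Affine F_7-points: {(1, 5), (2, 2), (4, 3), (4, 5), (5, 3), (6, 2)}; count = 6.

For each of the 49 pairs (x, y) ∈ F_7², evaluate f(x, y) mod 7. Record the zeros.
  x = 0: [0↦2, 1↦3, 2↦5, 3↦6, 4↦4, 5↦4, 6↦4]  zeros at y ∈ ∅
  x = 1: [0↦3, 1↦6, 2↦5, 3↦5, 4↦4, 5↦0, 6↦5]  zeros at y ∈ {5}
  x = 2: [0↦6, 1↦4, 2↦0, 3↦6, 4↦6, 5↦5, 6↦1]  zeros at y ∈ {2}
  x = 3: [0↦4, 1↦4, 2↦4, 3↦2, 4↦3, 5↦5, 6↦6]  zeros at y ∈ ∅
  x = 4: [0↦4, 1↦6, 2↦3, 3↦0, 4↦2, 5↦0, 6↦6]  zeros at y ∈ {3, 5}
  x = 5: [0↦6, 1↦3, 2↦4, 3↦0, 4↦3, 5↦4, 6↦1]  zeros at y ∈ {3}
  x = 6: [0↦3, 1↦2, 2↦0, 3↦2, 4↦6, 5↦3, 6↦5]  zeros at y ∈ {2}
Collecting zeros: affine points = {(1, 5), (2, 2), (4, 3), (4, 5), (5, 3), (6, 2)}.
Total count |C(F_7)_aff| = 6.


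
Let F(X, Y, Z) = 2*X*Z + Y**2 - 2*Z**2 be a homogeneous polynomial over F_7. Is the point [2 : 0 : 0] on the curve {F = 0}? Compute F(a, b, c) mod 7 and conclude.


F(2,0,0) ≡ 0 (mod 7); P is on the curve.

Evaluate F(2, 0, 0) term-by-term (mod 7).
  2*X*Z ↦ 2·2·1·0 = 0
  Y**2 ↦ 1·1·0·1 = 0
  -2*Z**2 ↦ -2·1·1·0 = 0
Sum: F(2, 0, 0) = (0) + (0) + (0) = 0.
Reducing mod 7: 0 ≡ 0 (mod 7).
Since F(a, b, c) ≡ 0 (mod 7), P lies on the curve.


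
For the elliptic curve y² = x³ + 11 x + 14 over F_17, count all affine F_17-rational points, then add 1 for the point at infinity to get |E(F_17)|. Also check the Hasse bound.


Affine points = {(1, 3), (1, 14), (7, 3), (7, 14), (8, 6), (8, 11), (9, 3), (9, 14), (10, 6), (10, 11), (11, 2), (11, 15), (12, 2), (12, 15), (13, 5), (13, 12), (15, 1), (15, 16), (16, 6), (16, 11)}; affine count = 20; |E(F_17)| = 21.

Discriminant check: Δ ∝ 4a³ + 27b² = 4·11³ + 27·14² = 4·1331 + 27·196 ≡ 8 (mod 17). Nonzero ⇒ E is nonsingular.
For each x ∈ F_17, compute rhs = x³ + 11·x + 14 mod 17, then count y ∈ F_17 with y² ≡ rhs.
  x = 0: rhs = 14, matching y values: none (0 points).
  x = 1: rhs = 9, matching y values: 3, 14 (2 points).
  x = 2: rhs = 10, matching y values: none (0 points).
  x = 3: rhs = 6, matching y values: none (0 points).
  x = 4: rhs = 3, matching y values: none (0 points).
  x = 5: rhs = 7, matching y values: none (0 points).
  x = 6: rhs = 7, matching y values: none (0 points).
  x = 7: rhs = 9, matching y values: 3, 14 (2 points).
  x = 8: rhs = 2, matching y values: 6, 11 (2 points).
  x = 9: rhs = 9, matching y values: 3, 14 (2 points).
  x = 10: rhs = 2, matching y values: 6, 11 (2 points).
  x = 11: rhs = 4, matching y values: 2, 15 (2 points).
  x = 12: rhs = 4, matching y values: 2, 15 (2 points).
  x = 13: rhs = 8, matching y values: 5, 12 (2 points).
  x = 14: rhs = 5, matching y values: none (0 points).
  x = 15: rhs = 1, matching y values: 1, 16 (2 points).
  x = 16: rhs = 2, matching y values: 6, 11 (2 points).
Total affine count: 20.
Full point count |E(F_17)| = 20 + 1 = 21.
Hasse bound: |21 − (17+1)| = |3| = 3 ≤ 2√17 ≈ 8.2462 ✓.


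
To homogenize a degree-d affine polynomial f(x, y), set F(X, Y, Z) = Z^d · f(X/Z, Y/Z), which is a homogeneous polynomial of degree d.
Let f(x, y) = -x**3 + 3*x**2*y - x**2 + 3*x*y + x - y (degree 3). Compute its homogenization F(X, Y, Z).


F(X, Y, Z) = -X**3 + 3*X**2*Y - X**2*Z + 3*X*Y*Z + X*Z**2 - Y*Z**2

deg(f) = 3.
Substitute x = X/Z, y = Y/Z into f, then multiply by Z^3.
  monomial -1·x^3·y^0 ↦ -1·X^3·Y^0·Z^0.
  monomial 3·x^2·y^1 ↦ 3·X^2·Y^1·Z^0.
  monomial -1·x^2·y^0 ↦ -1·X^2·Y^0·Z^1.
  monomial 3·x^1·y^1 ↦ 3·X^1·Y^1·Z^1.
  monomial 1·x^1·y^0 ↦ 1·X^1·Y^0·Z^2.
  monomial -1·x^0·y^1 ↦ -1·X^0·Y^1·Z^2.
Collecting: F(X, Y, Z) = -X**3 + 3*X**2*Y - X**2*Z + 3*X*Y*Z + X*Z**2 - Y*Z**2.


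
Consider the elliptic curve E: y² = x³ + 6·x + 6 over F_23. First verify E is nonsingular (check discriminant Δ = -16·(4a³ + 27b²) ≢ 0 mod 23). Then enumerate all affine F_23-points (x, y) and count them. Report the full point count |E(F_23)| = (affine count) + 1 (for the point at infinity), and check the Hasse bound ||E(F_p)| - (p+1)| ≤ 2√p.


Affine points = {(0, 11), (0, 12), (1, 6), (1, 17), (2, 7), (2, 16), (4, 5), (4, 18), (5, 0), (7, 0), (10, 10), (10, 13), (11, 0), (12, 9), (12, 14), (13, 2), (13, 21), (16, 9), (16, 14), (18, 9), (18, 14), (21, 3), (21, 20)}; affine count = 23; |E(F_23)| = 24.

Discriminant check: Δ ∝ 4a³ + 27b² = 4·6³ + 27·6² = 4·216 + 27·36 ≡ 19 (mod 23). Nonzero ⇒ E is nonsingular.
For each x ∈ F_23, compute rhs = x³ + 6·x + 6 mod 23, then count y ∈ F_23 with y² ≡ rhs.
  x = 0: rhs = 6, matching y values: 11, 12 (2 points).
  x = 1: rhs = 13, matching y values: 6, 17 (2 points).
  x = 2: rhs = 3, matching y values: 7, 16 (2 points).
  x = 3: rhs = 5, matching y values: none (0 points).
  x = 4: rhs = 2, matching y values: 5, 18 (2 points).
  x = 5: rhs = 0, matching y values: 0 (1 points).
  x = 6: rhs = 5, matching y values: none (0 points).
  x = 7: rhs = 0, matching y values: 0 (1 points).
  x = 8: rhs = 14, matching y values: none (0 points).
  x = 9: rhs = 7, matching y values: none (0 points).
  x = 10: rhs = 8, matching y values: 10, 13 (2 points).
  x = 11: rhs = 0, matching y values: 0 (1 points).
  x = 12: rhs = 12, matching y values: 9, 14 (2 points).
  x = 13: rhs = 4, matching y values: 2, 21 (2 points).
  x = 14: rhs = 5, matching y values: none (0 points).
  x = 15: rhs = 21, matching y values: none (0 points).
  x = 16: rhs = 12, matching y values: 9, 14 (2 points).
  x = 17: rhs = 7, matching y values: none (0 points).
  x = 18: rhs = 12, matching y values: 9, 14 (2 points).
  x = 19: rhs = 10, matching y values: none (0 points).
  x = 20: rhs = 7, matching y values: none (0 points).
  x = 21: rhs = 9, matching y values: 3, 20 (2 points).
  x = 22: rhs = 22, matching y values: none (0 points).
Total affine count: 23.
Full point count |E(F_23)| = 23 + 1 = 24.
Hasse bound: |24 − (23+1)| = |0| = 0 ≤ 2√23 ≈ 9.5917 ✓.


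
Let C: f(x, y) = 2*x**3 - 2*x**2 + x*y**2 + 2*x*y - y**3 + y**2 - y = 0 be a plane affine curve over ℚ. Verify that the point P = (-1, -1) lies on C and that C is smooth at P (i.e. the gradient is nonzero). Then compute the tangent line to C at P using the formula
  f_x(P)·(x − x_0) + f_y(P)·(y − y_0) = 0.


Tangent line at P: 9*x - 6*y + 3 = 0.

Step 1: f(-1, -1) = 0, so P lies on C.
Step 2: partial derivatives
  f_x(x, y) = 6*x**2 - 4*x + y**2 + 2*y, f_y(x, y) = 2*x*y + 2*x - 3*y**2 + 2*y - 1.
  f_x(P) = 9, f_y(P) = -6 (gradient nonzero, so P is smooth).
Step 3: tangent line at P: 9·(x − -1) + -6·(y − -1) = 0.
Expanding: 9*x - 6*y + 3 = 0.


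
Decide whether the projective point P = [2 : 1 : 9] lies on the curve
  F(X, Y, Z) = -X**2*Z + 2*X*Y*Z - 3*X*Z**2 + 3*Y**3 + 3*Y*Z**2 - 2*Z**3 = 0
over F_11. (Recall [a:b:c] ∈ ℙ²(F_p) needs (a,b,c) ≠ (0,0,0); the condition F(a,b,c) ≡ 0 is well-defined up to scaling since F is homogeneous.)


F(2,1,9) ≡ 7 (mod 11); P is NOT on the curve.

Evaluate F(2, 1, 9) term-by-term (mod 11).
  -X**2*Z ↦ -1·4·1·9 = -36
  2*X*Y*Z ↦ 2·2·1·9 = 36
  -3*X*Z**2 ↦ -3·2·1·81 = -486
  3*Y**3 ↦ 3·1·1·1 = 3
  3*Y*Z**2 ↦ 3·1·1·81 = 243
  -2*Z**3 ↦ -2·1·1·729 = -1458
Sum: F(2, 1, 9) = (-36) + (36) + (-486) + (3) + (243) + (-1458) = -1698.
Reducing mod 11: -1698 ≡ 7 (mod 11).
Since F(a, b, c) ≡ 7 ≠ 0 (mod 11), P does NOT lie on the curve.


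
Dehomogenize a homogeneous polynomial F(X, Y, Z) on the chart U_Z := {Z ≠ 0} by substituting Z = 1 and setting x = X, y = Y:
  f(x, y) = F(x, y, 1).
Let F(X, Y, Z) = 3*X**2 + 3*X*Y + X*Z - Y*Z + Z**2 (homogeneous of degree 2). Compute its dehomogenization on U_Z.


f(x, y) = 3*x**2 + 3*x*y + x - y + 1

On U_Z we set Z = 1. Each monomial c·X^i·Y^j·Z^k in F becomes c·x^i·y^j·1^k = c·x^i·y^j.
Substituting Z = 1: F(X, Y, 1) = 3*x**2 + 3*x*y + x - y + 1.
Note: deg(f) ≤ deg(F) = 2; strict inequality happens when F is divisible by Z (lost terms).


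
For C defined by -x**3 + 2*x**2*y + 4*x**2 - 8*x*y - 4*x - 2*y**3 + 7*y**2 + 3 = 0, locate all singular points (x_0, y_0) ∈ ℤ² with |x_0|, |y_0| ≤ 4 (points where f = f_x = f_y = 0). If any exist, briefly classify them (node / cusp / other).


Singular points: {(2, 1)}; classification: cusp.

Compute partial derivatives:
  f_x = -3*x**2 + 4*x*y + 8*x - 8*y - 4.
  f_y = 2*x**2 - 8*x - 6*y**2 + 14*y.
Scan x_0 ∈ {−4, ..., 4}. For each x_0, f_y(x_0, y) is a polynomial in y; find its integer roots y ∈ {−4, ..., 4}, then test f_x and f at those candidates.
  x = -4: f_y(-4, y) = -6*y**2 + 14*y + 64; no integer root y with |y| ≤ 4.
  x = -3: f_y(-3, y) = -6*y**2 + 14*y + 42; no integer root y with |y| ≤ 4.
  x = -2: f_y(-2, y) = -6*y**2 + 14*y + 24; no integer root y with |y| ≤ 4.
  x = -1: f_y(-1, y) = -6*y**2 + 14*y + 10; no integer root y with |y| ≤ 4.
  x = 0: f_y(0, y) = -6*y**2 + 14*y; vanishes at y ∈ {0}. (0, 0): f_x = -4 ≠ 0.
  x = 1: f_y(1, y) = -6*y**2 + 14*y - 6; no integer root y with |y| ≤ 4.
  x = 2: f_y(2, y) = -6*y**2 + 14*y - 8; vanishes at y ∈ {1}. (2, 1): f_x = 0, f = 0 — SINGULAR.
  x = 3: f_y(3, y) = -6*y**2 + 14*y - 6; no integer root y with |y| ≤ 4.
  x = 4: f_y(4, y) = -6*y**2 + 14*y; vanishes at y ∈ {0}. (4, 0): f_x = -20 ≠ 0.
Only singular point on the grid: (2, 1).
Classify: substitute x = 2 + u, y = 1 + v and expand: f = -u**3 + 2*u**2*v - 2*v**3 + v**2.
No constant or linear terms (consistent with a singular point). Quadratic part: v**2. Cubic part: -u**3 + 2*u**2*v - 2*v**3.
The quadratic part v**2 is a perfect square, so there is a single (double) tangent line v = 0, i.e. y = 1. Restricting the cubic part to that line (v = 0) leaves -u**3 ≠ 0, so f is not divisible by v and the branch is v² ≈ u**3 to lowest order — this is a cusp.
Classification: cusp.


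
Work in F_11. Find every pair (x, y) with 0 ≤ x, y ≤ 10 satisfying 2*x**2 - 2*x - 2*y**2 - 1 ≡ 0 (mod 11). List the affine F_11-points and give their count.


Affine F_11-points: {(0, 4), (0, 7), (1, 4), (1, 7), (3, 0), (5, 5), (5, 6), (7, 5), (7, 6), (9, 0)}; count = 10.

For each of the 121 pairs (x, y) ∈ F_11², evaluate f(x, y) mod 11. Record the zeros.
  x = 0: [0↦10, 1↦8, 2↦2, 3↦3, 4↦0, 5↦4, 6↦4, 7↦0, 8↦3, 9↦2, 10↦8]  zeros at y ∈ {4, 7}
  x = 1: [0↦10, 1↦8, 2↦2, 3↦3, 4↦0, 5↦4, 6↦4, 7↦0, 8↦3, 9↦2, 10↦8]  zeros at y ∈ {4, 7}
  x = 2: [0↦3, 1↦1, 2↦6, 3↦7, 4↦4, 5↦8, 6↦8, 7↦4, 8↦7, 9↦6, 10↦1]  zeros at y ∈ ∅
  x = 3: [0↦0, 1↦9, 2↦3, 3↦4, 4↦1, 5↦5, 6↦5, 7↦1, 8↦4, 9↦3, 10↦9]  zeros at y ∈ {0}
  x = 4: [0↦1, 1↦10, 2↦4, 3↦5, 4↦2, 5↦6, 6↦6, 7↦2, 8↦5, 9↦4, 10↦10]  zeros at y ∈ ∅
  x = 5: [0↦6, 1↦4, 2↦9, 3↦10, 4↦7, 5↦0, 6↦0, 7↦7, 8↦10, 9↦9, 10↦4]  zeros at y ∈ {5, 6}
  x = 6: [0↦4, 1↦2, 2↦7, 3↦8, 4↦5, 5↦9, 6↦9, 7↦5, 8↦8, 9↦7, 10↦2]  zeros at y ∈ ∅
  x = 7: [0↦6, 1↦4, 2↦9, 3↦10, 4↦7, 5↦0, 6↦0, 7↦7, 8↦10, 9↦9, 10↦4]  zeros at y ∈ {5, 6}
  x = 8: [0↦1, 1↦10, 2↦4, 3↦5, 4↦2, 5↦6, 6↦6, 7↦2, 8↦5, 9↦4, 10↦10]  zeros at y ∈ ∅
  x = 9: [0↦0, 1↦9, 2↦3, 3↦4, 4↦1, 5↦5, 6↦5, 7↦1, 8↦4, 9↦3, 10↦9]  zeros at y ∈ {0}
  x = 10: [0↦3, 1↦1, 2↦6, 3↦7, 4↦4, 5↦8, 6↦8, 7↦4, 8↦7, 9↦6, 10↦1]  zeros at y ∈ ∅
Collecting zeros: affine points = {(0, 4), (0, 7), (1, 4), (1, 7), (3, 0), (5, 5), (5, 6), (7, 5), (7, 6), (9, 0)}.
Total count |C(F_11)_aff| = 10.


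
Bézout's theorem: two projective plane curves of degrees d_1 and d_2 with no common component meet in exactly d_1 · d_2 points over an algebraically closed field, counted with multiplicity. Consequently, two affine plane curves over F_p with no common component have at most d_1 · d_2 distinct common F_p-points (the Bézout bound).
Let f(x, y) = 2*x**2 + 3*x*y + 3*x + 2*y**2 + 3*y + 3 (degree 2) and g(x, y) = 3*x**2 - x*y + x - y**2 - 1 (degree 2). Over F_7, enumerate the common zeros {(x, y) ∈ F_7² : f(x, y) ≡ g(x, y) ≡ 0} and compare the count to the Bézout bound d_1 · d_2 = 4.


Common zeros: ∅; count = 0; Bézout bound = 4.

deg(f) = 2, deg(g) = 2, so Bézout bound = 4.
Scan x ∈ F_7. For each x, list the y ∈ F_7 with f(x, y) ≡ 0 and those with g(x, y) ≡ 0 (mod 7); the common zeros in that column are the intersection.
  x = 0: f ≡ 0 at y ∈ ∅; g ≡ 0 at y ∈ ∅; common: ∅.
  x = 1: f ≡ 0 at y ∈ {2}; g ≡ 0 at y ∈ ∅; common: ∅.
  x = 2: f ≡ 0 at y ∈ {1, 5}; g ≡ 0 at y ∈ {6}; common: ∅.
  x = 3: f ≡ 0 at y ∈ {3, 5}; g ≡ 0 at y ∈ ∅; common: ∅.
  x = 4: f ≡ 0 at y ∈ ∅; g ≡ 0 at y ∈ ∅; common: ∅.
  x = 5: f ≡ 0 at y ∈ {2, 3}; g ≡ 0 at y ∈ ∅; common: ∅.
  x = 6: f ≡ 0 at y ∈ ∅; g ≡ 0 at y ∈ ∅; common: ∅.
Collecting: common zeros = ∅, so the count is 0.
Comparison with the Bézout bound: 0 ≤ 4 = deg(f)·deg(g), as expected for curves with no common component (the affine F_7-count falls short of the bound because intersections may lie at infinity, over extension fields, or carry multiplicity).


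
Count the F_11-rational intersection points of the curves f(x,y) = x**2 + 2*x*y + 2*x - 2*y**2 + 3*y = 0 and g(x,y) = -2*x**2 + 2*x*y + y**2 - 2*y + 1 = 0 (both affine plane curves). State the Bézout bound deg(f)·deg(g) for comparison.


Common zeros: {(7, 4), (10, 9)}; count = 2; Bézout bound = 4.

deg(f) = 2, deg(g) = 2, so Bézout bound = 4.
Scan x ∈ F_11. For each x, list the y ∈ F_11 with f(x, y) ≡ 0 and those with g(x, y) ≡ 0 (mod 11); the common zeros in that column are the intersection.
  x = 0: f ≡ 0 at y ∈ {0, 7}; g ≡ 0 at y ∈ {1}; common: ∅.
  x = 1: f ≡ 0 at y ∈ {3, 5}; g ≡ 0 at y ∈ {1, 10}; common: ∅.
  x = 2: f ≡ 0 at y ∈ {3, 6}; g ≡ 0 at y ∈ ∅; common: ∅.
  x = 3: f ≡ 0 at y ∈ {1, 9}; g ≡ 0 at y ∈ ∅; common: ∅.
  x = 4: f ≡ 0 at y ∈ {1, 10}; g ≡ 0 at y ∈ ∅; common: ∅.
  x = 5: f ≡ 0 at y ∈ {4, 8}; g ≡ 0 at y ∈ ∅; common: ∅.
  x = 6: f ≡ 0 at y ∈ {6, 7}; g ≡ 0 at y ∈ ∅; common: ∅.
  x = 7: f ≡ 0 at y ∈ {4, 10}; g ≡ 0 at y ∈ {4, 6}; common: {4}.
  x = 8: f ≡ 0 at y ∈ {2}; g ≡ 0 at y ∈ {4}; common: ∅.
  x = 9: f ≡ 0 at y ∈ {0, 5}; g ≡ 0 at y ∈ {7, 10}; common: ∅.
  x = 10: f ≡ 0 at y ∈ {8, 9}; g ≡ 0 at y ∈ {6, 9}; common: {9}.
Collecting: common zeros = {(7, 4), (10, 9)}, so the count is 2.
Comparison with the Bézout bound: 2 ≤ 4 = deg(f)·deg(g), as expected for curves with no common component (the affine F_11-count falls short of the bound because intersections may lie at infinity, over extension fields, or carry multiplicity).


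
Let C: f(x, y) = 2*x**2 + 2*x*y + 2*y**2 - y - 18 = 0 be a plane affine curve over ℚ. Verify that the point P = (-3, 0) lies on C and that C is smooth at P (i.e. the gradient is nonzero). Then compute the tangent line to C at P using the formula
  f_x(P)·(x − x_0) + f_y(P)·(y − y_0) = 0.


Tangent line at P: -12*x - 7*y - 36 = 0.

Step 1: f(-3, 0) = 0, so P lies on C.
Step 2: partial derivatives
  f_x(x, y) = 4*x + 2*y, f_y(x, y) = 2*x + 4*y - 1.
  f_x(P) = -12, f_y(P) = -7 (gradient nonzero, so P is smooth).
Step 3: tangent line at P: -12·(x − -3) + -7·(y − 0) = 0.
Expanding: -12*x - 7*y - 36 = 0.


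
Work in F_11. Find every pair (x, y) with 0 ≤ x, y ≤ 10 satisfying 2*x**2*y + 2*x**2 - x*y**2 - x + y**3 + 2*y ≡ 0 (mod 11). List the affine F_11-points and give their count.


Affine F_11-points: {(0, 0), (0, 3), (0, 8), (1, 5), (3, 1), (3, 5), (3, 8), (4, 2), (4, 3), (4, 10), (6, 0), (6, 2), (6, 4), (10, 4)}; count = 14.

For each of the 121 pairs (x, y) ∈ F_11², evaluate f(x, y) mod 11. Record the zeros.
  x = 0: [0↦0, 1↦3, 2↦1, 3↦0, 4↦6, 5↦3, 6↦8, 7↦5, 8↦0, 9↦10, 10↦8]  zeros at y ∈ {0, 3, 8}
  x = 1: [0↦1, 1↦5, 2↦2, 3↦9, 4↦10, 5↦0, 6↦7, 7↦4, 8↦8, 9↦3, 10↦6]  zeros at y ∈ {5}
  x = 2: [0↦6, 1↦4, 2↦4, 3↦1, 4↦1, 5↦10, 6↦1, 7↦2, 8↦8, 9↦3, 10↦4]  zeros at y ∈ ∅
  x = 3: [0↦4, 1↦0, 2↦7, 3↦9, 4↦1, 5↦0, 6↦1, 7↦10, 8↦0, 9↦10, 10↦2]  zeros at y ∈ {1, 5, 8}
  x = 4: [0↦6, 1↦4, 2↦0, 3↦0, 4↦10, 5↦3, 6↦7, 7↦6, 8↦6, 9↦2, 10↦0]  zeros at y ∈ {2, 3, 10}
  x = 5: [0↦1, 1↦5, 2↦5, 3↦7, 4↦6, 5↦8, 6↦8, 7↦1, 8↦4, 9↦1, 10↦9]  zeros at y ∈ ∅
  x = 6: [0↦0, 1↦3, 2↦0, 3↦8, 4↦0, 5↦4, 6↦4, 7↦6, 8↦5, 9↦7, 10↦7]  zeros at y ∈ {0, 2, 4}
  x = 7: [0↦3, 1↦9, 2↦7, 3↦3, 4↦3, 5↦2, 6↦6, 7↦10, 8↦9, 9↦9, 10↦5]  zeros at y ∈ ∅
  x = 8: [0↦10, 1↦1, 2↦4, 3↦3, 4↦4, 5↦2, 6↦3, 7↦2, 8↦5, 9↦7, 10↦3]  zeros at y ∈ ∅
  x = 9: [0↦10, 1↦1, 2↦2, 3↦8, 4↦3, 5↦4, 6↦6, 7↦4, 8↦4, 9↦1, 10↦1]  zeros at y ∈ ∅
  x = 10: [0↦3, 1↦9, 2↦1, 3↦7, 4↦0, 5↦8, 6↦4, 7↦5, 8↦6, 9↦2, 10↦10]  zeros at y ∈ {4}
Collecting zeros: affine points = {(0, 0), (0, 3), (0, 8), (1, 5), (3, 1), (3, 5), (3, 8), (4, 2), (4, 3), (4, 10), (6, 0), (6, 2), (6, 4), (10, 4)}.
Total count |C(F_11)_aff| = 14.


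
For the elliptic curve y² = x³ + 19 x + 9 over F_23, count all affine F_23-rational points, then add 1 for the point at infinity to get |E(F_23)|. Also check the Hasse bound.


Affine points = {(0, 3), (0, 20), (1, 11), (1, 12), (2, 3), (2, 20), (3, 1), (3, 22), (7, 5), (7, 18), (8, 11), (8, 12), (9, 9), (9, 14), (10, 7), (10, 16), (11, 10), (11, 13), (14, 11), (14, 12), (15, 9), (15, 14), (16, 4), (16, 19), (17, 1), (17, 22), (21, 3), (21, 20), (22, 9), (22, 14)}; affine count = 30; |E(F_23)| = 31.

Discriminant check: Δ ∝ 4a³ + 27b² = 4·19³ + 27·9² = 4·6859 + 27·81 ≡ 22 (mod 23). Nonzero ⇒ E is nonsingular.
For each x ∈ F_23, compute rhs = x³ + 19·x + 9 mod 23, then count y ∈ F_23 with y² ≡ rhs.
  x = 0: rhs = 9, matching y values: 3, 20 (2 points).
  x = 1: rhs = 6, matching y values: 11, 12 (2 points).
  x = 2: rhs = 9, matching y values: 3, 20 (2 points).
  x = 3: rhs = 1, matching y values: 1, 22 (2 points).
  x = 4: rhs = 11, matching y values: none (0 points).
  x = 5: rhs = 22, matching y values: none (0 points).
  x = 6: rhs = 17, matching y values: none (0 points).
  x = 7: rhs = 2, matching y values: 5, 18 (2 points).
  x = 8: rhs = 6, matching y values: 11, 12 (2 points).
  x = 9: rhs = 12, matching y values: 9, 14 (2 points).
  x = 10: rhs = 3, matching y values: 7, 16 (2 points).
  x = 11: rhs = 8, matching y values: 10, 13 (2 points).
  x = 12: rhs = 10, matching y values: none (0 points).
  x = 13: rhs = 15, matching y values: none (0 points).
  x = 14: rhs = 6, matching y values: 11, 12 (2 points).
  x = 15: rhs = 12, matching y values: 9, 14 (2 points).
  x = 16: rhs = 16, matching y values: 4, 19 (2 points).
  x = 17: rhs = 1, matching y values: 1, 22 (2 points).
  x = 18: rhs = 19, matching y values: none (0 points).
  x = 19: rhs = 7, matching y values: none (0 points).
  x = 20: rhs = 17, matching y values: none (0 points).
  x = 21: rhs = 9, matching y values: 3, 20 (2 points).
  x = 22: rhs = 12, matching y values: 9, 14 (2 points).
Total affine count: 30.
Full point count |E(F_23)| = 30 + 1 = 31.
Hasse bound: |31 − (23+1)| = |7| = 7 ≤ 2√23 ≈ 9.5917 ✓.


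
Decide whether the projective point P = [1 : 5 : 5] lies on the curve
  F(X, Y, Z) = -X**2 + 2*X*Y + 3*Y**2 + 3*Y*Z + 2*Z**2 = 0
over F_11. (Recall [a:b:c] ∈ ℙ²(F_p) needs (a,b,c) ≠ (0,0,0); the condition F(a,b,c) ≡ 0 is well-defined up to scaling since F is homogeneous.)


F(1,5,5) ≡ 0 (mod 11); P is on the curve.

Evaluate F(1, 5, 5) term-by-term (mod 11).
  -X**2 ↦ -1·1·1·1 = -1
  2*X*Y ↦ 2·1·5·1 = 10
  3*Y**2 ↦ 3·1·25·1 = 75
  3*Y*Z ↦ 3·1·5·5 = 75
  2*Z**2 ↦ 2·1·1·25 = 50
Sum: F(1, 5, 5) = (-1) + (10) + (75) + (75) + (50) = 209.
Reducing mod 11: 209 ≡ 0 (mod 11).
Since F(a, b, c) ≡ 0 (mod 11), P lies on the curve.


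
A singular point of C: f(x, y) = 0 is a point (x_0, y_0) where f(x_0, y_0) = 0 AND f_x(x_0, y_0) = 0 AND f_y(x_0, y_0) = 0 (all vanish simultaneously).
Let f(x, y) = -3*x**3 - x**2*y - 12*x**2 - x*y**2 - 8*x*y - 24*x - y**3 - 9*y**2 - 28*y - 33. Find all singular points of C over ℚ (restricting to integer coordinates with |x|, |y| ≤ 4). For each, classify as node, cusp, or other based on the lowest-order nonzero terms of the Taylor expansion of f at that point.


Singular points: {(-1, -3)}; classification: cusp.

Compute partial derivatives:
  f_x = -9*x**2 - 2*x*y - 24*x - y**2 - 8*y - 24.
  f_y = -x**2 - 2*x*y - 8*x - 3*y**2 - 18*y - 28.
Scan x_0 ∈ {−4, ..., 4}. For each x_0, f_y(x_0, y) is a polynomial in y; find its integer roots y ∈ {−4, ..., 4}, then test f_x and f at those candidates.
  x = -4: f_y(-4, y) = -3*y**2 - 10*y - 12; no integer root y with |y| ≤ 4.
  x = -3: f_y(-3, y) = -3*y**2 - 12*y - 13; no integer root y with |y| ≤ 4.
  x = -2: f_y(-2, y) = -3*y**2 - 14*y - 16; vanishes at y ∈ {-2}. (-2, -2): f_x = -8 ≠ 0.
  x = -1: f_y(-1, y) = -3*y**2 - 16*y - 21; vanishes at y ∈ {-3}. (-1, -3): f_x = 0, f = 0 — SINGULAR.
  x = 0: f_y(0, y) = -3*y**2 - 18*y - 28; no integer root y with |y| ≤ 4.
  x = 1: f_y(1, y) = -3*y**2 - 20*y - 37; no integer root y with |y| ≤ 4.
  x = 2: f_y(2, y) = -3*y**2 - 22*y - 48; no integer root y with |y| ≤ 4.
  x = 3: f_y(3, y) = -3*y**2 - 24*y - 61; no integer root y with |y| ≤ 4.
  x = 4: f_y(4, y) = -3*y**2 - 26*y - 76; no integer root y with |y| ≤ 4.
Only singular point on the grid: (-1, -3).
Classify: substitute x = -1 + u, y = -3 + v and expand: f = -3*u**3 - u**2*v - u*v**2 - v**3 + v**2.
No constant or linear terms (consistent with a singular point). Quadratic part: v**2. Cubic part: -3*u**3 - u**2*v - u*v**2 - v**3.
The quadratic part v**2 is a perfect square, so there is a single (double) tangent line v = 0, i.e. y = -3. Restricting the cubic part to that line (v = 0) leaves -3*u**3 ≠ 0, so f is not divisible by v and the branch is v² ≈ 3*u**3 to lowest order — this is a cusp.
Classification: cusp.
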